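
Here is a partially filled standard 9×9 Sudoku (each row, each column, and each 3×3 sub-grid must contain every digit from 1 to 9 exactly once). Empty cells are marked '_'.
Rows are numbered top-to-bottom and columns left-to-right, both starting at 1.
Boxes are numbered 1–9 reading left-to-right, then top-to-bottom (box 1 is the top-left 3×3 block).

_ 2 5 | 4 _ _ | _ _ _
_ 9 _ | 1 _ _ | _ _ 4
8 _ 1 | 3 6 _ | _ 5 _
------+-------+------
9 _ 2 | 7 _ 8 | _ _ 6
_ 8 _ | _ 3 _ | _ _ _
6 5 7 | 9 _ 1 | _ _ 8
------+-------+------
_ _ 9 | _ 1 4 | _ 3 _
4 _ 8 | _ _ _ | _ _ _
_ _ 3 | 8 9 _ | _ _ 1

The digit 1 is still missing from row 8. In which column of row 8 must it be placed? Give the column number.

Consider where 1 can go in row 8.
r8c4 is out (column 4 already has a 1). r8c5 is out (column 5 already has a 1). r8c6 is out (column 6 already has a 1). r8c7 is out (box 9 already has a 1). The remaining empty cells in row 8 are similarly blocked.
So the only cell in row 8 that can hold 1 is r8c2.
That is column 2.

2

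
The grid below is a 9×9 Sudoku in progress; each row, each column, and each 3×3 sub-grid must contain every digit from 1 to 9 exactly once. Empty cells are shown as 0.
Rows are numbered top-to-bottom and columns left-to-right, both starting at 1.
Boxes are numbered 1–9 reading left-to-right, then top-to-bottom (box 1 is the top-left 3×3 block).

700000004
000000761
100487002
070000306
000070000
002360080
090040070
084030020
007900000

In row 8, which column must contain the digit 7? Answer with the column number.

4

Consider where 7 can go in row 8.
r8c1 is out (column 1 already has a 7).
r8c6 is out (column 6 already has a 7).
r8c7 is out (column 7 already has a 7).
r8c9 is out (box 9 already has a 7).
So the only cell in row 8 that can hold 7 is r8c4.
That is column 4.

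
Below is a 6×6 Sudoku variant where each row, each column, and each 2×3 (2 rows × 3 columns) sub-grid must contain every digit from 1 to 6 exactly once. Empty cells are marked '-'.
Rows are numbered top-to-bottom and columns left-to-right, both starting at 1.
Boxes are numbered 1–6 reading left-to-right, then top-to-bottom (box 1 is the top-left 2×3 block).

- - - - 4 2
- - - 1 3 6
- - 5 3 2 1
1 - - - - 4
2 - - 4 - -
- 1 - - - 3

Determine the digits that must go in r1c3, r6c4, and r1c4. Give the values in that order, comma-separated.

For r1c3:
  Consider where 1 can go in column 3.
  r2c3 is out (row 2 already has a 1).
  r4c3 is out (row 4 already has a 1).
  r5c3 is out (box 5 already has a 1).
  r6c3 is out (row 6 already has a 1).
  So the only cell in column 3 that can hold 1 is r1c3.
  So r1c3 = 1.
For r6c4:
  Consider where 2 can go in column 4.
  r1c4 is out (row 1 already has a 2).
  r4c4 is out (box 4 already has a 2).
  So the only cell in column 4 that can hold 2 is r6c4.
  So r6c4 = 2.
For r1c4:
  Row 1 already contains {2, 4}.
  Column 4 already contains {1, 3, 4}.
  Its 2×3 block (box 2) already contains {1, 2, 3, 4, 6}.
  The only value from 1–6 not eliminated is 5, so r1c4 = 5.

1,2,5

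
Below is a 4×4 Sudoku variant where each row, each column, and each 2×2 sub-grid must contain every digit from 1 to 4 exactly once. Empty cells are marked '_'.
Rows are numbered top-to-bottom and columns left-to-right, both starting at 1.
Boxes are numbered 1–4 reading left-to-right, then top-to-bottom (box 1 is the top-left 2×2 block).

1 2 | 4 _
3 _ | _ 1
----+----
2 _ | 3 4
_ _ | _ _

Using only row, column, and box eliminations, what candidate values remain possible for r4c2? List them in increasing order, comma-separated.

1,3,4

Row 4 already contains {}.
Column 2 already contains {2}.
Its 2×2 block (box 3) already contains {2}.
Removing those from 1–4 leaves {1, 3, 4} as the candidates for r4c2.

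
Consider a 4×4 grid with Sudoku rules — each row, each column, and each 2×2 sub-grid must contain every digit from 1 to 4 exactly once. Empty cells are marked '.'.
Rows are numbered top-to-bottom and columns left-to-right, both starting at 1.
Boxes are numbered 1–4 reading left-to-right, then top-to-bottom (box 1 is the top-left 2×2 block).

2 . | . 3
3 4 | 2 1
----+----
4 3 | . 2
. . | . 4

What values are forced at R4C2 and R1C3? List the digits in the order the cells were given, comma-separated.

For R4C2:
  Consider where 2 can go in column 2.
  R1C2 is out (row 1 already has a 2).
  So the only cell in column 2 that can hold 2 is R4C2.
  So R4C2 = 2.
For R1C3:
  Row 1 already contains {2, 3}.
  Column 3 already contains {2}.
  Its 2×2 block (box 2) already contains {1, 2, 3}.
  The only value from 1–4 not eliminated is 4, so R1C3 = 4.

2,4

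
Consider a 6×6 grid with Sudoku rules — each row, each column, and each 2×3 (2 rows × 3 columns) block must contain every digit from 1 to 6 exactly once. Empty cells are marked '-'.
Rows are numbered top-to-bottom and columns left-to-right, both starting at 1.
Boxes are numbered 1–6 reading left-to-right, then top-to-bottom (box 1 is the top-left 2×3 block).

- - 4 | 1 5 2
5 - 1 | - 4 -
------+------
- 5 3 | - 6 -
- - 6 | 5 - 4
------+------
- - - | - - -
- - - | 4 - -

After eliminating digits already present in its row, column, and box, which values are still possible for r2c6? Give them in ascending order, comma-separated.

Row 2 already contains {1, 4, 5}.
Column 6 already contains {2, 4}.
Its 2×3 block (box 2) already contains {1, 2, 4, 5}.
Removing those from 1–6 leaves {3, 6} as the candidates for r2c6.

3,6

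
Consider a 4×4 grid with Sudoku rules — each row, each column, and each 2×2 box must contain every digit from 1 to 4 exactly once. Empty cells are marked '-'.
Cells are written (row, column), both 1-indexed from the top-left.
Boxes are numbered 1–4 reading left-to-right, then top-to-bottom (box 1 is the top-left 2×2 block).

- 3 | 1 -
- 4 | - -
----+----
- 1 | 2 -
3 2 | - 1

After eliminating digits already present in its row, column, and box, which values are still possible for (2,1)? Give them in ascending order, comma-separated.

Row 2 already contains {4}.
Column 1 already contains {3}.
Its 2×2 block (box 1) already contains {3, 4}.
Removing those from 1–4 leaves {1, 2} as the candidates for (2,1).

1,2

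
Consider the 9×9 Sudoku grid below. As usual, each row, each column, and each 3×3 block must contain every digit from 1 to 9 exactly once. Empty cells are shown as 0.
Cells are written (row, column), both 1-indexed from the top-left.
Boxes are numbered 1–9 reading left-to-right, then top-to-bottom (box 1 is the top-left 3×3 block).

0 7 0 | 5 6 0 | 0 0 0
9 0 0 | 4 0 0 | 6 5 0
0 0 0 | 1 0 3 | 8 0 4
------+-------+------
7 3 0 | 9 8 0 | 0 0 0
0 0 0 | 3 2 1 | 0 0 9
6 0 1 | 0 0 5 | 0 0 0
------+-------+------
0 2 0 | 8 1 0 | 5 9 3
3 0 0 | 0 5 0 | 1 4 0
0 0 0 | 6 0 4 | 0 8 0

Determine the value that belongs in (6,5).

4

Cell (6,5) itself could take any of {4, 7} by direct elimination.
Consider where 4 can go in box 5.
(4,6) is out (column 6 already has a 4).
(6,4) is out (column 4 already has a 4).
So the only cell in box 5 that can hold 4 is (6,5).
Therefore (6,5) = 4.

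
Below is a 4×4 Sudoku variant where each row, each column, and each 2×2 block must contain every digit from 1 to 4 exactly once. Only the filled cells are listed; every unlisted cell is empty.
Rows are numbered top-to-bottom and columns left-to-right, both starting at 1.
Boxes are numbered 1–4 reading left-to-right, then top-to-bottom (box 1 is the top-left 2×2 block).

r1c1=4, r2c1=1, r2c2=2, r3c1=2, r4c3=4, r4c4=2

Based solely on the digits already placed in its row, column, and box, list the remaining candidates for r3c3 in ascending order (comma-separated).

1,3

Row 3 already contains {2}.
Column 3 already contains {4}.
Its 2×2 block (box 4) already contains {2, 4}.
Removing those from 1–4 leaves {1, 3} as the candidates for r3c3.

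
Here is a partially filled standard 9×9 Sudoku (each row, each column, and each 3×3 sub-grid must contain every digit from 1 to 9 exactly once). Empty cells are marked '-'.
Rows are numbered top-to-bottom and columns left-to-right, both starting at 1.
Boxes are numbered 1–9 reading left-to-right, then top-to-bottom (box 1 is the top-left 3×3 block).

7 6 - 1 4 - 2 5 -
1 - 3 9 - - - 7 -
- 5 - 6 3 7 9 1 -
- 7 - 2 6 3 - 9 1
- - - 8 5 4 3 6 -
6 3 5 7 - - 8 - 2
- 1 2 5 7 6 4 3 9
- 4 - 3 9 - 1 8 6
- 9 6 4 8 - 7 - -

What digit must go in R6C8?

Row 6 already contains {2, 3, 5, 6, 7, 8}.
Column 8 already contains {1, 3, 5, 6, 7, 8, 9}.
Its 3×3 block (box 6) already contains {1, 2, 3, 6, 8, 9}.
The only value from 1–9 not eliminated is 4, so R6C8 = 4.

4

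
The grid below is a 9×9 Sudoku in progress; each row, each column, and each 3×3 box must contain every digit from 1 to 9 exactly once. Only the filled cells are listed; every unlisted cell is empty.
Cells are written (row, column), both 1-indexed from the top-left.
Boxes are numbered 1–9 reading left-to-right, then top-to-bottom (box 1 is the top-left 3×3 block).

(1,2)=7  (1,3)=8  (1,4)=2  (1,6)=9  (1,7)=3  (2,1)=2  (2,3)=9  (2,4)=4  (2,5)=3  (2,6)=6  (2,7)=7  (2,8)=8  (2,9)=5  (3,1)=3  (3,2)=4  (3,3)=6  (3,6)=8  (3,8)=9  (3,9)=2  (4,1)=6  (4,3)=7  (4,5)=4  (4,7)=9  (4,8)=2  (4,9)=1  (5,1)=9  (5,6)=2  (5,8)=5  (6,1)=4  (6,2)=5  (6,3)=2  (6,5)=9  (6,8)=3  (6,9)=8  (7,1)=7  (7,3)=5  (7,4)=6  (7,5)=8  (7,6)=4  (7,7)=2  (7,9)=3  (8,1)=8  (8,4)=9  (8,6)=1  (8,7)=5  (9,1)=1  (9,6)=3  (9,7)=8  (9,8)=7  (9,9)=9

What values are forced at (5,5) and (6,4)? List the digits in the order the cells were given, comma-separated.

6,1

For (5,5):
  Consider where 6 can go in box 5.
  (4,4) is out (row 4 already has a 6).
  (4,6) is out (row 4 already has a 6).
  (5,4) is out (column 4 already has a 6).
  (6,4) is out (column 4 already has a 6).
  (6,6) is out (column 6 already has a 6).
  So the only cell in box 5 that can hold 6 is (5,5).
  So (5,5) = 6.
For (6,4):
  Consider where 1 can go in row 6.
  (6,6) is out (column 6 already has a 1).
  (6,7) is out (box 6 already has a 1).
  So the only cell in row 6 that can hold 1 is (6,4).
  So (6,4) = 1.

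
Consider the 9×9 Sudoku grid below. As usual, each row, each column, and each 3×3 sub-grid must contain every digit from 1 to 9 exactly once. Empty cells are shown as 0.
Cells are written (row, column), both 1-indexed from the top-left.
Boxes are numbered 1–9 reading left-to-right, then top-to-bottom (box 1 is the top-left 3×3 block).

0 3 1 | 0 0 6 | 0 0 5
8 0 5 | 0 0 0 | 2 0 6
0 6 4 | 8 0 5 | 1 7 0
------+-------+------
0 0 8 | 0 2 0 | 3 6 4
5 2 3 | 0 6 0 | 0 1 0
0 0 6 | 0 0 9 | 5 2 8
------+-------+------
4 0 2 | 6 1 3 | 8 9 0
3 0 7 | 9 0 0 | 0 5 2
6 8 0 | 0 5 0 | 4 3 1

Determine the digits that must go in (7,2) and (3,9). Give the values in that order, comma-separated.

For (7,2):
  Row 7 already contains {1, 2, 3, 4, 6, 8, 9}.
  Column 2 already contains {2, 3, 6, 8}.
  Its 3×3 block (box 7) already contains {2, 3, 4, 6, 7, 8}.
  The only value from 1–9 not eliminated is 5, so (7,2) = 5.
For (3,9):
  Consider where 3 can go in box 3.
  (1,7) is out (row 1 already has a 3).
  (1,8) is out (row 1 already has a 3).
  (2,8) is out (column 8 already has a 3).
  So the only cell in box 3 that can hold 3 is (3,9).
  So (3,9) = 3.

5,3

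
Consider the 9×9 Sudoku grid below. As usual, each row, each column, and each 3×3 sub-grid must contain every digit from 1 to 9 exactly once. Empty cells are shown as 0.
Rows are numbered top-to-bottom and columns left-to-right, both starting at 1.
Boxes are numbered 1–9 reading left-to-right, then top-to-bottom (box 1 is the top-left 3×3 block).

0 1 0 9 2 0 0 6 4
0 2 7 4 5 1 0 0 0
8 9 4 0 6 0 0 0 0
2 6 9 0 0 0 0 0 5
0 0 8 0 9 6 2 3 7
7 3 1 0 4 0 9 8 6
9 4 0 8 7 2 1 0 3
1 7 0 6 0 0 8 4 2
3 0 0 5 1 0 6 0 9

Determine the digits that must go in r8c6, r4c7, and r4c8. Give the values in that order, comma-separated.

9,4,1

For r8c6:
  Consider where 9 can go in column 6.
  r1c6 is out (row 1 already has a 9).
  r3c6 is out (row 3 already has a 9).
  r4c6 is out (row 4 already has a 9).
  r6c6 is out (row 6 already has a 9).
  r9c6 is out (row 9 already has a 9).
  So the only cell in column 6 that can hold 9 is r8c6.
  So r8c6 = 9.
For r4c7:
  Row 4 already contains {2, 5, 6, 9}.
  Column 7 already contains {1, 2, 6, 8, 9}.
  Its 3×3 block (box 6) already contains {2, 3, 5, 6, 7, 8, 9}.
  The only value from 1–9 not eliminated is 4, so r4c7 = 4.
For r4c8:
  Row 4 already contains {2, 5, 6, 9}.
  Column 8 already contains {3, 4, 6, 8}.
  Its 3×3 block (box 6) already contains {2, 3, 5, 6, 7, 8, 9}.
  The only value from 1–9 not eliminated is 1, so r4c8 = 1.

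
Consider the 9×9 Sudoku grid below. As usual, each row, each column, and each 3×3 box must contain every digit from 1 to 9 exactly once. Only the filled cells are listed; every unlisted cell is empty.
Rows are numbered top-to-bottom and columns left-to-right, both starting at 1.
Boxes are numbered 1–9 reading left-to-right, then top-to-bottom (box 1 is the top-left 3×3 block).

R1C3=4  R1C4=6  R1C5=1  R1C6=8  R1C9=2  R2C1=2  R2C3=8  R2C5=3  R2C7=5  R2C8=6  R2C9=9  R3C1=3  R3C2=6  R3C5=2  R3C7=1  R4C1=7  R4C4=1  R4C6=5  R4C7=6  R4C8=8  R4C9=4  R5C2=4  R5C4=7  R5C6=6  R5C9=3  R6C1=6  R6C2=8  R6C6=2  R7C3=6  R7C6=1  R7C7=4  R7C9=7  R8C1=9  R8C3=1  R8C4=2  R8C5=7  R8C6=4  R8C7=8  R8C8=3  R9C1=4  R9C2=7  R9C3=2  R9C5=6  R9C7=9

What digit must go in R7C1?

Cell R7C1 itself could take any of {5, 8} by direct elimination.
Consider where 8 can go in column 1.
R1C1 is out (row 1 already has a 8).
R5C1 is out (box 4 already has a 8).
So the only cell in column 1 that can hold 8 is R7C1.
Therefore R7C1 = 8.

8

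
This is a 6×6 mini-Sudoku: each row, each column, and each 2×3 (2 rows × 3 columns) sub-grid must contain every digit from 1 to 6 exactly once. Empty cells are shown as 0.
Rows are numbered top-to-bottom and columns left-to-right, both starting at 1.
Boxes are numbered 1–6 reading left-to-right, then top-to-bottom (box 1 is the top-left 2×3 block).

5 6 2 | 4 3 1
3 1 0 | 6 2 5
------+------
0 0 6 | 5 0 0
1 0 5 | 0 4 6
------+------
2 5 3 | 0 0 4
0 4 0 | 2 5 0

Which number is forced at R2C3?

Row 2 already contains {1, 2, 3, 5, 6}.
Column 3 already contains {2, 3, 5, 6}.
Its 2×3 block (box 1) already contains {1, 2, 3, 5, 6}.
The only value from 1–6 not eliminated is 4, so R2C3 = 4.

4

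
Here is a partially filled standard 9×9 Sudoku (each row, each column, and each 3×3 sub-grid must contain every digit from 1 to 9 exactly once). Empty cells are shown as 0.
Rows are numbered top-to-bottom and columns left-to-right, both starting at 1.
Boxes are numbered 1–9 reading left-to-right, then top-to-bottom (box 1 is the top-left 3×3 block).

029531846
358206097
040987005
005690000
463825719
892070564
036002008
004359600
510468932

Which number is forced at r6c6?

3

Row 6 already contains {2, 4, 5, 6, 7, 8, 9}.
Column 6 already contains {1, 2, 5, 6, 7, 8, 9}.
Its 3×3 block (box 5) already contains {2, 5, 6, 7, 8, 9}.
The only value from 1–9 not eliminated is 3, so r6c6 = 3.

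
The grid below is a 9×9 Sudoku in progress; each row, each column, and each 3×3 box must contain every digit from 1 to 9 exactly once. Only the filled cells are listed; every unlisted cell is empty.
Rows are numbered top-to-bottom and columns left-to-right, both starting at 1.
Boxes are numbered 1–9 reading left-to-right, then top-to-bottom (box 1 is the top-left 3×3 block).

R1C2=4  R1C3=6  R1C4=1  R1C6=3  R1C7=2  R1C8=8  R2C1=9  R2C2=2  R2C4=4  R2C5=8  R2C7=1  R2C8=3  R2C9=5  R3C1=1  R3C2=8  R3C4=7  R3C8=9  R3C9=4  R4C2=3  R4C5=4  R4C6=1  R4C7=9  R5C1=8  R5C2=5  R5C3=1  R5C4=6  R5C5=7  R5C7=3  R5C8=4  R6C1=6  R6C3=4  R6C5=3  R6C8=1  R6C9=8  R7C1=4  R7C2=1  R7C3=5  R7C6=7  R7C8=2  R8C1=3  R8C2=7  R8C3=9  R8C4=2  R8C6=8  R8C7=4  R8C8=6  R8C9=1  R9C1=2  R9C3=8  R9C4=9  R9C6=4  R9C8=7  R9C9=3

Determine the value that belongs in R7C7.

8

Row 7 already contains {1, 2, 4, 5, 7}.
Column 7 already contains {1, 2, 3, 4, 9}.
Its 3×3 block (box 9) already contains {1, 2, 3, 4, 6, 7}.
The only value from 1–9 not eliminated is 8, so R7C7 = 8.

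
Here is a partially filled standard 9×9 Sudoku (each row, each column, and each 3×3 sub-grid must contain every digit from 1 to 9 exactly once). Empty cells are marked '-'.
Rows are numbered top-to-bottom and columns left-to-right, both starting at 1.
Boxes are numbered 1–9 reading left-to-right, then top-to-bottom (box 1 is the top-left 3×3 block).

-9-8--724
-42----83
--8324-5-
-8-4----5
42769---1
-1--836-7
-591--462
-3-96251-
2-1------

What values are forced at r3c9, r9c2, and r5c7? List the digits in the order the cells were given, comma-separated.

For r3c9:
  Consider where 6 can go in column 9.
  r8c9 is out (row 8 already has a 6).
  r9c9 is out (box 9 already has a 6).
  So the only cell in column 9 that can hold 6 is r3c9.
  So r3c9 = 6.
For r9c2:
  Consider where 6 can go in box 7.
  r7c1 is out (row 7 already has a 6).
  r8c1 is out (row 8 already has a 6).
  r8c3 is out (row 8 already has a 6).
  So the only cell in box 7 that can hold 6 is r9c2.
  So r9c2 = 6.
For r5c7:
  Consider where 8 can go in box 6.
  r4c7 is out (row 4 already has a 8).
  r4c8 is out (row 4 already has a 8).
  r5c8 is out (column 8 already has a 8).
  r6c8 is out (row 6 already has a 8).
  So the only cell in box 6 that can hold 8 is r5c7.
  So r5c7 = 8.

6,6,8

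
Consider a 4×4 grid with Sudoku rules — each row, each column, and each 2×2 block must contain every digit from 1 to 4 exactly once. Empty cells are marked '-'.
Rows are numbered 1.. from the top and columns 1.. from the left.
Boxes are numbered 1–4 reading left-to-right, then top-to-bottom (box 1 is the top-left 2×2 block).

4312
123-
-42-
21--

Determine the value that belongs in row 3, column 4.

1

Cell row 3, column 4 itself could take any of {1, 3} by direct elimination.
Consider where 1 can go in row 3.
row 3, column 1 is out (column 1 already has a 1).
So the only cell in row 3 that can hold 1 is row 3, column 4.
Therefore row 3, column 4 = 1.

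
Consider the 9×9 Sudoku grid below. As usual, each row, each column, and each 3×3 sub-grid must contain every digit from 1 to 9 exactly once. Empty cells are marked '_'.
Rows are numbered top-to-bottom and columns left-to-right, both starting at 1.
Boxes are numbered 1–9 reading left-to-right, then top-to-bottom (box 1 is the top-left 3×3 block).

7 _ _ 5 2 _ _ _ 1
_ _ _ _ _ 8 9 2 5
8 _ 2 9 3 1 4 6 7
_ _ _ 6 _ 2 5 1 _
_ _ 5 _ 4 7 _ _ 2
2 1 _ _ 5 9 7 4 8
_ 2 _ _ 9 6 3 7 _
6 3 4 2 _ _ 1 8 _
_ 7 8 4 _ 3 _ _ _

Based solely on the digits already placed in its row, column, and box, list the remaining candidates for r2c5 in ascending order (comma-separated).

6,7

Row 2 already contains {2, 5, 8, 9}.
Column 5 already contains {2, 3, 4, 5, 9}.
Its 3×3 block (box 2) already contains {1, 2, 3, 5, 8, 9}.
Removing those from 1–9 leaves {6, 7} as the candidates for r2c5.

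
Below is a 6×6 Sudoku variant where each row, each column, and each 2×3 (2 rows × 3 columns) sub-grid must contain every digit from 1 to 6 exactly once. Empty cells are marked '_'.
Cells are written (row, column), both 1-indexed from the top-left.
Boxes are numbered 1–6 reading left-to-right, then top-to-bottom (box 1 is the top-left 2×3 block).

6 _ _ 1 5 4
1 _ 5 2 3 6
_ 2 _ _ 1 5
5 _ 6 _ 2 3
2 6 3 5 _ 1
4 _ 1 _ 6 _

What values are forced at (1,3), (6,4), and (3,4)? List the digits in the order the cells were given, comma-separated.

2,3,6

For (1,3):
  Row 1 already contains {1, 4, 5, 6}.
  Column 3 already contains {1, 3, 5, 6}.
  Its 2×3 block (box 1) already contains {1, 5, 6}.
  The only value from 1–6 not eliminated is 2, so (1,3) = 2.
For (6,4):
  Row 6 already contains {1, 4, 6}.
  Column 4 already contains {1, 2, 5}.
  Its 2×3 block (box 6) already contains {1, 5, 6}.
  The only value from 1–6 not eliminated is 3, so (6,4) = 3.
For (3,4):
  Consider where 6 can go in row 3.
  (3,1) is out (column 1 already has a 6).
  (3,3) is out (column 3 already has a 6).
  So the only cell in row 3 that can hold 6 is (3,4).
  So (3,4) = 6.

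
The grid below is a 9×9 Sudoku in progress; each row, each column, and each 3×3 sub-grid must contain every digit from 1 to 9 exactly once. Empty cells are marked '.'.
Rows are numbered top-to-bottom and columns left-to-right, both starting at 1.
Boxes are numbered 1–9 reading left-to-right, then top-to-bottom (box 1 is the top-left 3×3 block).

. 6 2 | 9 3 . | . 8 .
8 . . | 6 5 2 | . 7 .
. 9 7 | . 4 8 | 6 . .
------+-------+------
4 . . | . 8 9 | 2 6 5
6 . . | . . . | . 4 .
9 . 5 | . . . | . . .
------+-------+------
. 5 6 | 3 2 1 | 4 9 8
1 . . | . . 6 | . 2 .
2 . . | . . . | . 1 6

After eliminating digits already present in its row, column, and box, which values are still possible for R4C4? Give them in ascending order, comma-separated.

Row 4 already contains {2, 4, 5, 6, 8, 9}.
Column 4 already contains {3, 6, 9}.
Its 3×3 block (box 5) already contains {8, 9}.
Removing those from 1–9 leaves {1, 7} as the candidates for R4C4.

1,7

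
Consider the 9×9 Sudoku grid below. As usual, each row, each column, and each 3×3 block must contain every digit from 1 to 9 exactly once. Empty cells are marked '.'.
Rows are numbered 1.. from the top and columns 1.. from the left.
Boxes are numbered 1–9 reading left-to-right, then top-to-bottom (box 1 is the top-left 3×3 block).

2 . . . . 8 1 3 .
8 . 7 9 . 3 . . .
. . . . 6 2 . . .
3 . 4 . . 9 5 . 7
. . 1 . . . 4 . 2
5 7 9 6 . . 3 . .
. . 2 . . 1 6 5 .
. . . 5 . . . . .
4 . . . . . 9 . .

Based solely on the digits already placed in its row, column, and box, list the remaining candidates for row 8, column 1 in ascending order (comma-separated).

Row 8 already contains {5}.
Column 1 already contains {2, 3, 4, 5, 8}.
Its 3×3 block (box 7) already contains {2, 4}.
Removing those from 1–9 leaves {1, 6, 7, 9} as the candidates for row 8, column 1.

1,6,7,9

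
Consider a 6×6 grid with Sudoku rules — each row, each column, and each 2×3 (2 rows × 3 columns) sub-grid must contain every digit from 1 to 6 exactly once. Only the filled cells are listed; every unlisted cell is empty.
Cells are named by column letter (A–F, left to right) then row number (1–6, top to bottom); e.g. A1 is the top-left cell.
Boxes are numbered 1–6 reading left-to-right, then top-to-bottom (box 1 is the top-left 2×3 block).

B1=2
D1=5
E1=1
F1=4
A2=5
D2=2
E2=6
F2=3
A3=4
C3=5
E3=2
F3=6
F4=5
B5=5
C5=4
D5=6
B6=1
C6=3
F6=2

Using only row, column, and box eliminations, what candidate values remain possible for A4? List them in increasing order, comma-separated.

1,2,3,6

Row 4 already contains {5}.
Column A already contains {4, 5}.
Its 2×3 block (box 3) already contains {4, 5}.
Removing those from 1–6 leaves {1, 2, 3, 6} as the candidates for A4.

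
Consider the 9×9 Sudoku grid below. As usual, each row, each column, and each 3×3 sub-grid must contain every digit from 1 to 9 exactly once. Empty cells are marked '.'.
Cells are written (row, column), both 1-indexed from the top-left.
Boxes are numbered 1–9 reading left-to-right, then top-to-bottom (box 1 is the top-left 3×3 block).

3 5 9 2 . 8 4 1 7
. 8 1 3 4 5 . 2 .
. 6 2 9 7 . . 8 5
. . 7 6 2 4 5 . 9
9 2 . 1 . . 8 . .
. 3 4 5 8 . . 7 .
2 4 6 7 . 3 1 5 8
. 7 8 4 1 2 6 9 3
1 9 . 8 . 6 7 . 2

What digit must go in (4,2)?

Row 4 already contains {2, 4, 5, 6, 7, 9}.
Column 2 already contains {2, 3, 4, 5, 6, 7, 8, 9}.
Its 3×3 block (box 4) already contains {2, 3, 4, 7, 9}.
The only value from 1–9 not eliminated is 1, so (4,2) = 1.

1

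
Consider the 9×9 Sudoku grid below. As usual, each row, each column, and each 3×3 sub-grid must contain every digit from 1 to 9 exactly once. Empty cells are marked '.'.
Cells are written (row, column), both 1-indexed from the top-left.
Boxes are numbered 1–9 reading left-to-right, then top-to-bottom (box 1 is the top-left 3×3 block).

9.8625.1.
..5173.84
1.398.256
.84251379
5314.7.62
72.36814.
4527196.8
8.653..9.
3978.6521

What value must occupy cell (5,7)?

8

Row 5 already contains {1, 2, 3, 4, 5, 6, 7}.
Column 7 already contains {1, 2, 3, 5, 6}.
Its 3×3 block (box 6) already contains {1, 2, 3, 4, 6, 7, 9}.
The only value from 1–9 not eliminated is 8, so (5,7) = 8.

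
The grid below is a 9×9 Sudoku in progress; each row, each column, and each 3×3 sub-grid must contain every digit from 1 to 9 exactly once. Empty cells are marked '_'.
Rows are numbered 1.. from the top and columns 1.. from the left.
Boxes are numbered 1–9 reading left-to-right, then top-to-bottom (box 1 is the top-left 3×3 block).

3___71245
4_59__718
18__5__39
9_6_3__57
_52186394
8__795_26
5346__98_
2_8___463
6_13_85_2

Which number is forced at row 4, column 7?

8

Cell row 4, column 7 itself could take any of {1, 8} by direct elimination.
Consider where 8 can go in column 7.
row 3, column 7 is out (row 3 already has a 8).
row 6, column 7 is out (row 6 already has a 8).
So the only cell in column 7 that can hold 8 is row 4, column 7.
Therefore row 4, column 7 = 8.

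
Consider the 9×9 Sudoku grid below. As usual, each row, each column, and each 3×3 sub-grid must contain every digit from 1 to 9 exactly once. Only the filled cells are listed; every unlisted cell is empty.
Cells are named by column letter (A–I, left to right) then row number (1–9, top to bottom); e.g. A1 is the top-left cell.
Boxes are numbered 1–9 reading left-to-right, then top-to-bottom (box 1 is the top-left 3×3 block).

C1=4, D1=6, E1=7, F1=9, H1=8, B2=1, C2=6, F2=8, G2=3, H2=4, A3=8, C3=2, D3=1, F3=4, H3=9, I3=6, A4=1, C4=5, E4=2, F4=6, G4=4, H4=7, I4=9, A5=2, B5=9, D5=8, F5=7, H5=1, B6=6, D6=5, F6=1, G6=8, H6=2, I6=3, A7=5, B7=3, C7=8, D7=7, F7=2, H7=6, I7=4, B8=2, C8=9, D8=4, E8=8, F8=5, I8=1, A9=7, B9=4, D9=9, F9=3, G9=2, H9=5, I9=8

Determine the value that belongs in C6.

Row 6 already contains {1, 2, 3, 5, 6, 8}.
Column C already contains {2, 4, 5, 6, 8, 9}.
Its 3×3 block (box 4) already contains {1, 2, 5, 6, 9}.
The only value from 1–9 not eliminated is 7, so C6 = 7.

7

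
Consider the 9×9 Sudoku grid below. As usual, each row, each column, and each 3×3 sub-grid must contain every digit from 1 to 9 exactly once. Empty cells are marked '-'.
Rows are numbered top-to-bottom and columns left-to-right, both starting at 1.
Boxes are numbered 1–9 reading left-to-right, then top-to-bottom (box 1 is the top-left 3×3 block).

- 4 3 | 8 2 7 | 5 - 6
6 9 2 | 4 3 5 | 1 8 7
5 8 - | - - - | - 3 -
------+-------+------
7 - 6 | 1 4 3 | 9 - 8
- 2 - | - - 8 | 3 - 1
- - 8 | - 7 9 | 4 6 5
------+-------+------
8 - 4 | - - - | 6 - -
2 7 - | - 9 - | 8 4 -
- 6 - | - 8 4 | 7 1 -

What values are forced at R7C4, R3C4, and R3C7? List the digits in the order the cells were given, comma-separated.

7,9,2

For R7C4:
  Consider where 7 can go in column 4.
  R3C4 is out (box 2 already has a 7).
  R5C4 is out (box 5 already has a 7).
  R6C4 is out (row 6 already has a 7).
  R8C4 is out (row 8 already has a 7).
  R9C4 is out (row 9 already has a 7).
  So the only cell in column 4 that can hold 7 is R7C4.
  So R7C4 = 7.
For R3C4:
  Consider where 9 can go in column 4.
  R5C4 is out (box 5 already has a 9).
  R6C4 is out (row 6 already has a 9).
  R7C4 is out (box 8 already has a 9).
  R8C4 is out (row 8 already has a 9).
  R9C4 is out (box 8 already has a 9).
  So the only cell in column 4 that can hold 9 is R3C4.
  So R3C4 = 9.
For R3C7:
  Row 3 already contains {3, 5, 8}.
  Column 7 already contains {1, 3, 4, 5, 6, 7, 8, 9}.
  Its 3×3 block (box 3) already contains {1, 3, 5, 6, 7, 8}.
  The only value from 1–9 not eliminated is 2, so R3C7 = 2.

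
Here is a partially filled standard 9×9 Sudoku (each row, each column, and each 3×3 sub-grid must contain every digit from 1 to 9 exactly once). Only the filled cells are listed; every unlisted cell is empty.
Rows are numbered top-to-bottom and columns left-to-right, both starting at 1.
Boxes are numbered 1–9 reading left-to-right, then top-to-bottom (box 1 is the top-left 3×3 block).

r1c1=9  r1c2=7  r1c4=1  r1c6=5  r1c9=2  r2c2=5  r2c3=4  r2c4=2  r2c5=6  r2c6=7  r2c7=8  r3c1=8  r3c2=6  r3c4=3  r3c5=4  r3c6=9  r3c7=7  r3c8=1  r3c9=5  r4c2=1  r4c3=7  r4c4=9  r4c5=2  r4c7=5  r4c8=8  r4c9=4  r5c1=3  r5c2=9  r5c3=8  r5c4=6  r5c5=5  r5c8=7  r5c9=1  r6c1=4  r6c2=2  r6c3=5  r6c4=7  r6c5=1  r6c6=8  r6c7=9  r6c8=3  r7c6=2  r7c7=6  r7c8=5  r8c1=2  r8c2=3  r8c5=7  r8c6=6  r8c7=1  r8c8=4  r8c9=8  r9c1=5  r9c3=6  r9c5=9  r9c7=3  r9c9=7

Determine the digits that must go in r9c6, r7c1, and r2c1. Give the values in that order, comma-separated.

1,7,1

For r9c6:
  Consider where 1 can go in column 6.
  r4c6 is out (row 4 already has a 1).
  r5c6 is out (row 5 already has a 1).
  So the only cell in column 6 that can hold 1 is r9c6.
  So r9c6 = 1.
For r7c1:
  Consider where 7 can go in column 1.
  r2c1 is out (row 2 already has a 7).
  r4c1 is out (row 4 already has a 7).
  So the only cell in column 1 that can hold 7 is r7c1.
  So r7c1 = 7.
For r2c1:
  Row 2 already contains {2, 4, 5, 6, 7, 8}.
  Column 1 already contains {2, 3, 4, 5, 8, 9}.
  Its 3×3 block (box 1) already contains {4, 5, 6, 7, 8, 9}.
  The only value from 1–9 not eliminated is 1, so r2c1 = 1.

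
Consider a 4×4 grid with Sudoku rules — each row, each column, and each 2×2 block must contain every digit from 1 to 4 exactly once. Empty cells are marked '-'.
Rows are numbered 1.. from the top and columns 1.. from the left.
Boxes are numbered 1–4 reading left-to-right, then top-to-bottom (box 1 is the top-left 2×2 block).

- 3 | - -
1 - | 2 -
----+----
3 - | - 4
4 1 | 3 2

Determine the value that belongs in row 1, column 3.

Cell row 1, column 3 itself could take any of {1, 4} by direct elimination.
Consider where 4 can go in box 2.
row 1, column 4 is out (column 4 already has a 4).
row 2, column 4 is out (column 4 already has a 4).
So the only cell in box 2 that can hold 4 is row 1, column 3.
Therefore row 1, column 3 = 4.

4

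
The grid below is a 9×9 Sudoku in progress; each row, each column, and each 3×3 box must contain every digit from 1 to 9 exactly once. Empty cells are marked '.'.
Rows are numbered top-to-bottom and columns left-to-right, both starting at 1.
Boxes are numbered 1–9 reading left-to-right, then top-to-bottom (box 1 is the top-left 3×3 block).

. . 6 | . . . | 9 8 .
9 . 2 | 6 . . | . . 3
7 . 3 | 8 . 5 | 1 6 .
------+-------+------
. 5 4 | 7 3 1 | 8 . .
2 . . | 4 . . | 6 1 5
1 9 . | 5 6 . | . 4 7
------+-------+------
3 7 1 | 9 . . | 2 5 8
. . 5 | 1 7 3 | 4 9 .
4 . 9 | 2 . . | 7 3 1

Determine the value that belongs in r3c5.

Cell r3c5 itself could take any of {2, 4, 9} by direct elimination.
Consider where 9 can go in box 2.
r1c4 is out (row 1 already has a 9).
r1c5 is out (row 1 already has a 9).
r1c6 is out (row 1 already has a 9).
r2c5 is out (row 2 already has a 9).
r2c6 is out (row 2 already has a 9).
So the only cell in box 2 that can hold 9 is r3c5.
Therefore r3c5 = 9.

9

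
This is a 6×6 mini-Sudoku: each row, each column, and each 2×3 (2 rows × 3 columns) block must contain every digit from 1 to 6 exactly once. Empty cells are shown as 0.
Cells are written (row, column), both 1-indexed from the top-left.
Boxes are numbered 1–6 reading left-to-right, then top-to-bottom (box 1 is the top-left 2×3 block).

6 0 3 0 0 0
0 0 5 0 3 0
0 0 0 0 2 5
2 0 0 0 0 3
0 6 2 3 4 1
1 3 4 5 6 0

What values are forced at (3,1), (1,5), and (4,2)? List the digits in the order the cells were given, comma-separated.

3,5,5

For (3,1):
  Consider where 3 can go in column 1.
  (2,1) is out (row 2 already has a 3).
  (5,1) is out (row 5 already has a 3).
  So the only cell in column 1 that can hold 3 is (3,1).
  So (3,1) = 3.
For (1,5):
  Consider where 5 can go in row 1.
  (1,2) is out (box 1 already has a 5).
  (1,4) is out (column 4 already has a 5).
  (1,6) is out (column 6 already has a 5).
  So the only cell in row 1 that can hold 5 is (1,5).
  So (1,5) = 5.
For (4,2):
  Consider where 5 can go in row 4.
  (4,3) is out (column 3 already has a 5).
  (4,4) is out (column 4 already has a 5).
  (4,5) is out (box 4 already has a 5).
  So the only cell in row 4 that can hold 5 is (4,2).
  So (4,2) = 5.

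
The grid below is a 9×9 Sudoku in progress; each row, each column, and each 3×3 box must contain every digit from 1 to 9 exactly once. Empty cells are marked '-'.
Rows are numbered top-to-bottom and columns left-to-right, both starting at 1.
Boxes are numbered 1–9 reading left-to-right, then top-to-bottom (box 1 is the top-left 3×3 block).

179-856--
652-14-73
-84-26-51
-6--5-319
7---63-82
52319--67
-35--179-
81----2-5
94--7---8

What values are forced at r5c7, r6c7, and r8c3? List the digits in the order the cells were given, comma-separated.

For r5c7:
  Consider where 5 can go in row 5.
  r5c2 is out (column 2 already has a 5).
  r5c3 is out (column 3 already has a 5).
  r5c4 is out (box 5 already has a 5).
  So the only cell in row 5 that can hold 5 is r5c7.
  So r5c7 = 5.
For r6c7:
  Row 6 already contains {1, 2, 3, 5, 6, 7, 9}.
  Column 7 already contains {2, 3, 6, 7}.
  Its 3×3 block (box 6) already contains {1, 2, 3, 6, 7, 8, 9}.
  The only value from 1–9 not eliminated is 4, so r6c7 = 4.
For r8c3:
  Consider where 7 can go in row 8.
  r8c4 is out (box 8 already has a 7).
  r8c5 is out (column 5 already has a 7).
  r8c6 is out (box 8 already has a 7).
  r8c8 is out (column 8 already has a 7).
  So the only cell in row 8 that can hold 7 is r8c3.
  So r8c3 = 7.

5,4,7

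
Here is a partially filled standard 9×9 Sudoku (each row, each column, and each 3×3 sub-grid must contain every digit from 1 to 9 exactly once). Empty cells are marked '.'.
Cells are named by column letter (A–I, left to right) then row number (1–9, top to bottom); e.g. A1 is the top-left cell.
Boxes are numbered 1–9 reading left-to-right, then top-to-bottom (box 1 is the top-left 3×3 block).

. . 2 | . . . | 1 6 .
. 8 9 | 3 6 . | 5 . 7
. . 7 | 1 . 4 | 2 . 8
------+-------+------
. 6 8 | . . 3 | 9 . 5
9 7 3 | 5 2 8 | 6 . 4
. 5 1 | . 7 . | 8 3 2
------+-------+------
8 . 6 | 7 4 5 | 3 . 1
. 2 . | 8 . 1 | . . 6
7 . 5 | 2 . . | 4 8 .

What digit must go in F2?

Row 2 already contains {3, 5, 6, 7, 8, 9}.
Column F already contains {1, 3, 4, 5, 8}.
Its 3×3 block (box 2) already contains {1, 3, 4, 6}.
The only value from 1–9 not eliminated is 2, so F2 = 2.

2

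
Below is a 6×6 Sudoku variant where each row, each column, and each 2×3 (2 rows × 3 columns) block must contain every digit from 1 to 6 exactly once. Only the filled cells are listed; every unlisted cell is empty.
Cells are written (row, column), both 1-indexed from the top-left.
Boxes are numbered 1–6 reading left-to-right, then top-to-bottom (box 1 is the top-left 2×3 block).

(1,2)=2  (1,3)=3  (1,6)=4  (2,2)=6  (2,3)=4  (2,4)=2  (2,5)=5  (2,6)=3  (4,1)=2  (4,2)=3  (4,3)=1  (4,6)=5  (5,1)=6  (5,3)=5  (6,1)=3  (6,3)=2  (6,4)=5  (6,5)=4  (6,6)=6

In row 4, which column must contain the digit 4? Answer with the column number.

4

Consider where 4 can go in row 4.
(4,5) is out (column 5 already has a 4).
So the only cell in row 4 that can hold 4 is (4,4).
That is column 4.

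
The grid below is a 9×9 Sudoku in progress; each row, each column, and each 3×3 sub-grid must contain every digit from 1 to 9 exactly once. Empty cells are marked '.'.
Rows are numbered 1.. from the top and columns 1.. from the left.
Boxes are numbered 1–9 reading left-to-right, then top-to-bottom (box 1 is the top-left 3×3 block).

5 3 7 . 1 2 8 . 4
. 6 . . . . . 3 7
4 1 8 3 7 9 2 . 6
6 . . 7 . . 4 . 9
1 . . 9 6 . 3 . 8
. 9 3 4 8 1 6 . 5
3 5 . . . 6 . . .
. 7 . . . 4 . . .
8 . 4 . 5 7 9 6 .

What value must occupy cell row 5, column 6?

5

Row 5 already contains {1, 3, 6, 8, 9}.
Column 6 already contains {1, 2, 4, 6, 7, 9}.
Its 3×3 block (box 5) already contains {1, 4, 6, 7, 8, 9}.
The only value from 1–9 not eliminated is 5, so row 5, column 6 = 5.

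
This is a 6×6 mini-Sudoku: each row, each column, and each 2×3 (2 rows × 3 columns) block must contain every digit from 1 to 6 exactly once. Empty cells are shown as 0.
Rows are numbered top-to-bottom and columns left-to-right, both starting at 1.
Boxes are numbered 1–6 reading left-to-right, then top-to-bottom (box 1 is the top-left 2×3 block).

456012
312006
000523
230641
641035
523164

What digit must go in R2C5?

5

Row 2 already contains {1, 2, 3, 6}.
Column 5 already contains {1, 2, 3, 4, 6}.
Its 2×3 block (box 2) already contains {1, 2, 6}.
The only value from 1–6 not eliminated is 5, so R2C5 = 5.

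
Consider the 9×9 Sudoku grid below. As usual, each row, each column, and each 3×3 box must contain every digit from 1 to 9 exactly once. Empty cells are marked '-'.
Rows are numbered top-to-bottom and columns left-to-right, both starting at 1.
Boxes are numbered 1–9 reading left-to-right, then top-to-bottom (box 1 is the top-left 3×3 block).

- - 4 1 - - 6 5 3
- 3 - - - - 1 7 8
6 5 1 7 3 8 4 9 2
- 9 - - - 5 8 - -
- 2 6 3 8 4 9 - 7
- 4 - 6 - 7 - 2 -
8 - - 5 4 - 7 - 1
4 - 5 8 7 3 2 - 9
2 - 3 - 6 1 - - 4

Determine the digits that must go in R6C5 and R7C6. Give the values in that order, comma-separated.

For R6C5:
  Consider where 9 can go in box 5.
  R4C4 is out (row 4 already has a 9).
  R4C5 is out (row 4 already has a 9).
  So the only cell in box 5 that can hold 9 is R6C5.
  So R6C5 = 9.
For R7C6:
  Consider where 2 can go in box 8.
  R9C4 is out (row 9 already has a 2).
  So the only cell in box 8 that can hold 2 is R7C6.
  So R7C6 = 2.

9,2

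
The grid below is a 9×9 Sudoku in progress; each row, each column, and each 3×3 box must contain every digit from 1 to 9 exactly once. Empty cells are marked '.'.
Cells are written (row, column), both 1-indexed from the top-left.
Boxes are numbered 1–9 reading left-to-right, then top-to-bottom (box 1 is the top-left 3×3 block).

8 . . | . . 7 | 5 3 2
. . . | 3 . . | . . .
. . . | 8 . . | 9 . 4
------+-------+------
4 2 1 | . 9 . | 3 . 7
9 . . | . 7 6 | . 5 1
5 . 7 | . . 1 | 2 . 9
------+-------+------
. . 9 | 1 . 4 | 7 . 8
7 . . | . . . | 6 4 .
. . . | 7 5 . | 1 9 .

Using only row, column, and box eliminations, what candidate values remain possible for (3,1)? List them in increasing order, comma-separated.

Row 3 already contains {4, 8, 9}.
Column 1 already contains {4, 5, 7, 8, 9}.
Its 3×3 block (box 1) already contains {8}.
Removing those from 1–9 leaves {1, 2, 3, 6} as the candidates for (3,1).

1,2,3,6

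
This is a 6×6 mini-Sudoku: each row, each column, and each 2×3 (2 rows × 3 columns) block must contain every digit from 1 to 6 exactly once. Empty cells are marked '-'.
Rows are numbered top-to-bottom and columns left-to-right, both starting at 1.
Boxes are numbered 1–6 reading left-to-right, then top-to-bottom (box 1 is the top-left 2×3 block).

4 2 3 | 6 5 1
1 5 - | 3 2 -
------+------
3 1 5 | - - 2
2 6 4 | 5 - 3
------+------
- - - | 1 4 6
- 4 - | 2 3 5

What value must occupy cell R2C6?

Row 2 already contains {1, 2, 3, 5}.
Column 6 already contains {1, 2, 3, 5, 6}.
Its 2×3 block (box 2) already contains {1, 2, 3, 5, 6}.
The only value from 1–6 not eliminated is 4, so R2C6 = 4.

4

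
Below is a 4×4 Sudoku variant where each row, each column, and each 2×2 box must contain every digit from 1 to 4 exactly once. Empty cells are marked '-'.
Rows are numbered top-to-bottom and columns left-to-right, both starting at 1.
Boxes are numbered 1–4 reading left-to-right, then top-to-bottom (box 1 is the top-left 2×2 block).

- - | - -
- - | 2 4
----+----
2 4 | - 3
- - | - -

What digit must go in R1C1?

Cell R1C1 itself could take any of {1, 3, 4} by direct elimination.
Consider where 4 can go in row 1.
R1C2 is out (column 2 already has a 4).
R1C3 is out (box 2 already has a 4).
R1C4 is out (column 4 already has a 4).
So the only cell in row 1 that can hold 4 is R1C1.
Therefore R1C1 = 4.

4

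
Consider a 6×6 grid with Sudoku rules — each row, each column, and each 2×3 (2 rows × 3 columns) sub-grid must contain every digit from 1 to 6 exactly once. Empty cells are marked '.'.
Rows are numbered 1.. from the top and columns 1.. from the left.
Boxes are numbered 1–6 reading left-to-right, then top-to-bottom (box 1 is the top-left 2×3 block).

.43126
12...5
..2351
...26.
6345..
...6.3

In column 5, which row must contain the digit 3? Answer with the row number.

Consider where 3 can go in column 5.
row 5, column 5 is out (row 5 already has a 3).
row 6, column 5 is out (row 6 already has a 3).
So the only cell in column 5 that can hold 3 is row 2, column 5.
That is row 2.

2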